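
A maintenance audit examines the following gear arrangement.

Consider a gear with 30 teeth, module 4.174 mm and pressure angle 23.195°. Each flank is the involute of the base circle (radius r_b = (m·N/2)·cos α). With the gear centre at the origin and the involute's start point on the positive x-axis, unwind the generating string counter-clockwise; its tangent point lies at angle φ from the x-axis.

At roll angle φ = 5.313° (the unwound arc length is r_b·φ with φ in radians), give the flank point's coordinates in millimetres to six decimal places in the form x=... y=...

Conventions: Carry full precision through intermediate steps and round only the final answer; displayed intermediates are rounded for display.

single-mesh involute tooth geometry (30T wheel at module 4.174)
pitch radius r_p = m·N/2 = 4.174·30/2 = 62.610000
base radius r_b = r_p·cos α = 62.610000·cos 23.195° = 57.549216
roll angle φ = 5.313° = 0.09272934 rad
x = r_b·(cos φ + φ·sin φ) = 57.796109
y = r_b·(sin φ − φ·cos φ) = 0.015283

x=57.796109 y=0.015283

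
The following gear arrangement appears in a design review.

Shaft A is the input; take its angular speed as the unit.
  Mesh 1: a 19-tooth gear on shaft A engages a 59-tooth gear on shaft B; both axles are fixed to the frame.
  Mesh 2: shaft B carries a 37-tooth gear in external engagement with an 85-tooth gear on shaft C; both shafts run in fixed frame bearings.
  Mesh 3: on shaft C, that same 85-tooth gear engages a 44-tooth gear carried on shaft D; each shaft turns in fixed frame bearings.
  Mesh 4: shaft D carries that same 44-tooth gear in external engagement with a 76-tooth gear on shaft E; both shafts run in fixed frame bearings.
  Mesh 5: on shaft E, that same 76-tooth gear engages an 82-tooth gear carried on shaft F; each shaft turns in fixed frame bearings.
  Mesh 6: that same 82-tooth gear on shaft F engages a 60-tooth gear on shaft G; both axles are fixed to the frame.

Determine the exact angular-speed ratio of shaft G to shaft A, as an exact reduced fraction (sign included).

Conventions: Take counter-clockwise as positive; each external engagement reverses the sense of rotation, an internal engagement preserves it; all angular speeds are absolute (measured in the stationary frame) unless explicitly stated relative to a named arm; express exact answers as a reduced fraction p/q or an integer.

class = fixed-axis compound train [6 meshes; 6 ratios multiply, 6 sense flips]
mesh 1 [19T→59T]: running ratio 19/59, sense −
mesh 2 [37T→85T]: running ratio 703/5015, sense +
mesh 3 [85T→44T]: running ratio 703/2596, sense −
mesh 4 [44T→76T]: running ratio 37/236, sense +
mesh 5 [76T→82T]: running ratio 703/4838, sense −
mesh 6 [82T→60T]: running ratio 703/3540, sense +
ω_out/ω_in = 703/3540

703/3540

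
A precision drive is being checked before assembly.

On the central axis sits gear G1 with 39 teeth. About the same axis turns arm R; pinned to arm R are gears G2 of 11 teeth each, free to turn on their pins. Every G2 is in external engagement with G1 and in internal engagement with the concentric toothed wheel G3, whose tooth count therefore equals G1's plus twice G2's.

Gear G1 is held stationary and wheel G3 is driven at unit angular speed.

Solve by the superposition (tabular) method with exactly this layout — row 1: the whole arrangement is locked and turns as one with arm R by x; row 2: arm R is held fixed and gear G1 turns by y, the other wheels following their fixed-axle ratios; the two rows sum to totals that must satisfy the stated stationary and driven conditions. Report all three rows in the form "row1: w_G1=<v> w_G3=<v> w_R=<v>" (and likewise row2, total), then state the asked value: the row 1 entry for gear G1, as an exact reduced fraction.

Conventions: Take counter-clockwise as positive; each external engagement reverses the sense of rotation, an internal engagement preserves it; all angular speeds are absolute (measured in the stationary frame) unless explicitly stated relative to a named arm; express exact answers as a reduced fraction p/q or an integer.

recognized (axles ride arm R): planetary set, 39/11/61 teeth
row 1 (train locked, turned with arm): all members turn x
superposition row 2 [arm held]: sun y, ring −(39/61)·y, arm 0
boundary: total ω_sun = x + y = 0 and total ω_ring = x − (39/61)·y = 1  ⇒  y = -61/100, x = 61/100
row 2 ring = −(39/61)·(-61/100) = 39/100
totals (row 1 + row 2): sun 61/100 + (-61/100) = 0, ring 61/100 + 39/100 = 1, arm 61/100 + 0 = 61/100
asked cell (row1, sun) = 61/100

row1: w_G1=61/100 w_G3=61/100 w_R=61/100
row2: w_G1=-61/100 w_G3=39/100 w_R=0
total: w_G1=0 w_G3=1 w_R=61/100
asked value: 61/100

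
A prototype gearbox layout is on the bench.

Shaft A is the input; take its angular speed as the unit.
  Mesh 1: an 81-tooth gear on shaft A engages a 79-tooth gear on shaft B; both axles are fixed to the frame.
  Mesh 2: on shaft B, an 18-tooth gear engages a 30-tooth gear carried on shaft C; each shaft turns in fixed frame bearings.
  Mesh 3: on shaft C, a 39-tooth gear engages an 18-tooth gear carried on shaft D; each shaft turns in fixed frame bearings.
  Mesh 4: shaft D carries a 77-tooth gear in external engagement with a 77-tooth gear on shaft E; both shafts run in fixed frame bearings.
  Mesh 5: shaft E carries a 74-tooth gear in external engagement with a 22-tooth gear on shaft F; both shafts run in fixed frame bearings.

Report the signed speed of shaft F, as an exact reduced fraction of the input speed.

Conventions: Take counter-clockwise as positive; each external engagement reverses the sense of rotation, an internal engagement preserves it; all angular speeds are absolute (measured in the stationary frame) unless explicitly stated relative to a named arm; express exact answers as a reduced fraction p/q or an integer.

5-mesh fixed-axis compound train (all bearings frame-fixed)
mesh 1 [81T→79T]: |ω|/ω_in = 1×81/79 = 81/79, sense flips to −
mesh 2 [18T→30T]: |ω|/ω_in = (81/79)×18/30 = 243/395, sense flips to +
mesh 3 [39T→18T]: |ω|/ω_in = (243/395)×39/18 = 1053/790, sense flips to −
mesh 4 [77T→77T]: |ω|/ω_in = (1053/790)×77/77 = 1053/790, sense flips to +
mesh 5 [74T→22T]: |ω|/ω_in = (1053/790)×74/22 = 38961/8690, sense flips to −
signed output speed (× input speed) = -38961/8690

-38961/8690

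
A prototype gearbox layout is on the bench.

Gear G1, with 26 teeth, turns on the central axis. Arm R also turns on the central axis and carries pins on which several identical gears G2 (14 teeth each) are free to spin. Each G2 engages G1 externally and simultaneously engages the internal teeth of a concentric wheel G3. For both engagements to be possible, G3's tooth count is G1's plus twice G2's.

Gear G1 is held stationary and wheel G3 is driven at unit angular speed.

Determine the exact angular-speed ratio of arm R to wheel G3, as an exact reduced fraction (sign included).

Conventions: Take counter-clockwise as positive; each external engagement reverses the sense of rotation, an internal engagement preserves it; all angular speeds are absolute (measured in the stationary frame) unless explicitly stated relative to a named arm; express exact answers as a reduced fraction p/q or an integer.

topology: planetary set — G1 26T / G2 14T / G3 54T, arm = carrier (Willis)
ring teeth: 26 + 2·14 = 54
26(ω_sun−ω_arm) = −54(ω_ring−ω_arm),  ω_sun = 0, ω_ring = 1
26(0−ω_arm) = −54(1−ω_arm)  ⇒  80·ω_arm = 54  ⇒  ω_arm = 27/40
ω_out/ω_in = 27/40

27/40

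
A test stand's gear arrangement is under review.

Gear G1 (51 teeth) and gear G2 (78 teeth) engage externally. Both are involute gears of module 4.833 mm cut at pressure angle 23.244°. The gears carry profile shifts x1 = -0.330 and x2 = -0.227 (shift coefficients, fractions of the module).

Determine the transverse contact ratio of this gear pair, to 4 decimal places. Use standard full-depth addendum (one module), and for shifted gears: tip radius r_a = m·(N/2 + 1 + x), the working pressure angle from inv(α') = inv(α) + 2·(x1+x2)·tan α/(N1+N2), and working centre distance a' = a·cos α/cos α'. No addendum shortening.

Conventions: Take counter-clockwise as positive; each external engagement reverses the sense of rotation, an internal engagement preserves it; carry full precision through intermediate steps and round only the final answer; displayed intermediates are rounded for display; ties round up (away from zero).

1.7123

single-mesh involute tooth geometry (51T engaging 78T at module 4.833)
base radii: r_b1 = 113.238301, r_b2 = 173.187989
tip radii: r_a1 = 126.479610, r_a2 = 192.222909
inv(α') = inv(23.244°) + 2·(-0.330-0.227)·tan α/(51+78) = 0.02011643  ⇒  α' = 22.02196°
a' = a·cos α / cos α' = 311.7285·cos 23.244°/cos 22.02196° = 308.968577
action lengths: √(r_a1²−r_b1²) = 56.339852, √(r_a2²−r_b2²) = 83.400042
base pitch p_b = π·m·cos α = 13.950926
CR = (56.339852 + 83.400042 − 308.968577·sin 22.02196°)/13.950926 = 1.712319
contact ratio ≈ 1.7123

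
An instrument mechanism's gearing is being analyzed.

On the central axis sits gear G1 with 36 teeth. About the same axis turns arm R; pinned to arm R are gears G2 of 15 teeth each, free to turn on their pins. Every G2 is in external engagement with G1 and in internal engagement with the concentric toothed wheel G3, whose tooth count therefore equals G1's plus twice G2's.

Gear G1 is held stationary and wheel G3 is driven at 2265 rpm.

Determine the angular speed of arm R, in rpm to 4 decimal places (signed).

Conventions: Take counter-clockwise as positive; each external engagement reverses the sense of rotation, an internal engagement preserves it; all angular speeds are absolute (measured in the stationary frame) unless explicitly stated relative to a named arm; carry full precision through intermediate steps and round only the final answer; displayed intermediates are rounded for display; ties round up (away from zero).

+1465.5882 rpm

recognized (axles ride arm R): planetary set, 36/15/66 teeth
normalise by the input: solve with ω_ring = 1, then scale by 2265 rpm
ring teeth: 36 + 2·15 = 66
36(ω_sun−ω_arm) = −66(ω_ring−ω_arm),  ω_sun = 0, ω_ring = 1
36(0−ω_arm) = −66(1−ω_arm)  ⇒  102·ω_arm = 66  ⇒  ω_arm = 11/17
scale: ω_arm = 11/17 × 2265 rpm = +1465.5882 rpm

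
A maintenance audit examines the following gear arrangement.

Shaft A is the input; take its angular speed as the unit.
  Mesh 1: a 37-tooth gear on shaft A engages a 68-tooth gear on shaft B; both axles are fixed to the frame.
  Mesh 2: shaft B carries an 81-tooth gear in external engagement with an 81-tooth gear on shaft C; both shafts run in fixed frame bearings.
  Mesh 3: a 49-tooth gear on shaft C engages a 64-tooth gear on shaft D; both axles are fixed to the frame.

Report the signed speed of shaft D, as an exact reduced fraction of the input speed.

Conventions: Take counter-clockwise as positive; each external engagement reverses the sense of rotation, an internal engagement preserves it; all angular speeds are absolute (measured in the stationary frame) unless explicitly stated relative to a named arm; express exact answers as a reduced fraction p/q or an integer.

-1813/4352

3-mesh fixed-axis compound train (all bearings frame-fixed)
mesh 1 [37T→68T]: |ω|/ω_in = 1×37/68 = 37/68, sense flips to −
mesh 2 [81T→81T]: |ω|/ω_in = (37/68)×81/81 = 37/68, sense flips to +
mesh 3 [49T→64T]: |ω|/ω_in = (37/68)×49/64 = 1813/4352, sense flips to −
signed output speed (× input speed) = -1813/4352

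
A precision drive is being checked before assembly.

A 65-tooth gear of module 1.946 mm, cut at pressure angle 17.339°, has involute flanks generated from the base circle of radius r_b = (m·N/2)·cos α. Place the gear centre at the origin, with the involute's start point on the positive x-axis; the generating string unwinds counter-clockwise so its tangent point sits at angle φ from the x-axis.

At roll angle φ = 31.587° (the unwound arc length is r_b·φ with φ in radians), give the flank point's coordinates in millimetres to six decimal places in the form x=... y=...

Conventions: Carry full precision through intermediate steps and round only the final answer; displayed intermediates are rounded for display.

x=68.859874 y=3.270448

topology: single-mesh involute geometry — m = 1.946, N = 65
pitch radius r_p = m·N/2 = 1.946·65/2 = 63.245000
base radius r_b = r_p·cos α = 63.245000·cos 17.339° = 60.371031
roll angle φ = 31.587° = 0.55129715 rad
x = r_b·(cos φ + φ·sin φ) = 68.859874
y = r_b·(sin φ − φ·cos φ) = 3.270448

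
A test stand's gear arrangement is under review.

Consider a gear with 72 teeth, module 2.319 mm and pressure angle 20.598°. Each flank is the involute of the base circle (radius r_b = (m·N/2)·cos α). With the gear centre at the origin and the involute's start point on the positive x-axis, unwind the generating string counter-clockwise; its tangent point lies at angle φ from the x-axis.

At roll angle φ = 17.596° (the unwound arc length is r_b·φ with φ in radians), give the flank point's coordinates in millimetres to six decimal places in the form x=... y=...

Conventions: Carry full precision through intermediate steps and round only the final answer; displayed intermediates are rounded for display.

x=81.745814 y=0.747418

class = single-mesh tooth geometry [base-circle involute, m = 2.319, 72T]
pitch radius r_p = m·N/2 = 2.319·72/2 = 83.484000
base radius r_b = r_p·cos α = 83.484000·cos 20.598° = 78.147020
roll angle φ = 17.596° = 0.30710814 rad
x = r_b·(cos φ + φ·sin φ) = 81.745814
y = r_b·(sin φ − φ·cos φ) = 0.747418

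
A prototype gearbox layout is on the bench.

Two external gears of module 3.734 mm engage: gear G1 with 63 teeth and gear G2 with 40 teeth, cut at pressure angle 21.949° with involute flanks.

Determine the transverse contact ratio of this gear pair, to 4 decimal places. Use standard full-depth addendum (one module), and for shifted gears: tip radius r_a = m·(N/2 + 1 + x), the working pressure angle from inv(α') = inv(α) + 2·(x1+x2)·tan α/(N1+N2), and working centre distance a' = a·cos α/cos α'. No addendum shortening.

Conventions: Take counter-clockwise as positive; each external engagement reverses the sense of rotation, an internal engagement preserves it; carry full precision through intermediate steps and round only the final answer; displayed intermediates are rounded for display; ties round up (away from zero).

single-mesh involute tooth geometry (63T engaging 40T at module 3.734)
base radii: r_b1 = 109.095469, r_b2 = 69.266964
tip radii: r_a1 = 121.355000, r_a2 = 78.414000
no profile shift: α' = α, a' = a
action lengths: √(r_a1²−r_b1²) = 53.152749, √(r_a2²−r_b2²) = 36.753817
base pitch p_b = π·m·cos α = 10.880429
CR = (53.152749 + 36.753817 − 192.301000·sin 21.94900°)/10.880429 = 1.656927
contact ratio ≈ 1.6569

1.6569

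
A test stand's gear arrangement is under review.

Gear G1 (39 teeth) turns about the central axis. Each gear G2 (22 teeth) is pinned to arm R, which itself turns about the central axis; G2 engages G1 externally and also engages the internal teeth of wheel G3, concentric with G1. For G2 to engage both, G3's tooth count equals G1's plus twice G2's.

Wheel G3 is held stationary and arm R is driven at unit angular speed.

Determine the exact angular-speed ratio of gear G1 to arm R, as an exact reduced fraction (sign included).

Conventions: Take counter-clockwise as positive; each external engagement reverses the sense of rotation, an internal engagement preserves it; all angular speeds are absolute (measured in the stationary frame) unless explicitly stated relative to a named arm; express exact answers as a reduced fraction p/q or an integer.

planetary set (39T centre, 22T on arm, 83T internal) — Willis relation
ring teeth: 39 + 2·22 = 83
39(ω_sun−ω_arm) = −83(ω_ring−ω_arm),  ω_ring = 0, ω_arm = 1
ω_sun = 1 − (83/39)(0−1) = 122/39
ω_out/ω_in = 122/39

122/39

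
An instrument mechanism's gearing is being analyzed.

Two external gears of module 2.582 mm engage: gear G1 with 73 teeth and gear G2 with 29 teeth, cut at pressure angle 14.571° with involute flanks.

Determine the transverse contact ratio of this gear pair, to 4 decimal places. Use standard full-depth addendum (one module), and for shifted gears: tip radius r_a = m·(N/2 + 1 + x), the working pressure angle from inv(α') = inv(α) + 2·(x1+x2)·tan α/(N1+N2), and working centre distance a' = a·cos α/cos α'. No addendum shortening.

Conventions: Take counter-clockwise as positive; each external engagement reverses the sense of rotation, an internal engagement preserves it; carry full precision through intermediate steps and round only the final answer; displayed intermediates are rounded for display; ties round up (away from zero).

2.0828

topology: single-mesh involute geometry — m = 2.582, 73T/29T pair
base radii: r_b1 = 91.211828, r_b2 = 36.234836
tip radii: r_a1 = 96.825000, r_a2 = 40.021000
no profile shift: α' = α, a' = a
action lengths: √(r_a1²−r_b1²) = 32.488200, √(r_a2²−r_b2²) = 16.991678
base pitch p_b = π·m·cos α = 7.850696
CR = (32.488200 + 16.991678 − 131.682000·sin 14.57100°)/7.850696 = 2.082794
contact ratio ≈ 2.0828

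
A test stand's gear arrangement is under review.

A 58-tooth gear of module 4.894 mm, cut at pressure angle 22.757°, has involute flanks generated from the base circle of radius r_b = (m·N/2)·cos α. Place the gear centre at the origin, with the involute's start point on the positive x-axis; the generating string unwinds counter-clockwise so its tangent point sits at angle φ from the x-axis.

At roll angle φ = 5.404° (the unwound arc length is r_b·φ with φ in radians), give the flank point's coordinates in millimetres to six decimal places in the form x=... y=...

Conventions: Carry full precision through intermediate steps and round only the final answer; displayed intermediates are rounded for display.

recognized (one wheel, involute flank): single-mesh tooth geometry, m = 4.894, N = 58
pitch radius r_p = m·N/2 = 4.894·58/2 = 141.926000
base radius r_b = r_p·cos α = 141.926000·cos 22.757° = 130.877589
roll angle φ = 5.404° = 0.09431759 rad
x = r_b·(cos φ + φ·sin φ) = 131.458426
y = r_b·(sin φ − φ·cos φ) = 0.036571

x=131.458426 y=0.036571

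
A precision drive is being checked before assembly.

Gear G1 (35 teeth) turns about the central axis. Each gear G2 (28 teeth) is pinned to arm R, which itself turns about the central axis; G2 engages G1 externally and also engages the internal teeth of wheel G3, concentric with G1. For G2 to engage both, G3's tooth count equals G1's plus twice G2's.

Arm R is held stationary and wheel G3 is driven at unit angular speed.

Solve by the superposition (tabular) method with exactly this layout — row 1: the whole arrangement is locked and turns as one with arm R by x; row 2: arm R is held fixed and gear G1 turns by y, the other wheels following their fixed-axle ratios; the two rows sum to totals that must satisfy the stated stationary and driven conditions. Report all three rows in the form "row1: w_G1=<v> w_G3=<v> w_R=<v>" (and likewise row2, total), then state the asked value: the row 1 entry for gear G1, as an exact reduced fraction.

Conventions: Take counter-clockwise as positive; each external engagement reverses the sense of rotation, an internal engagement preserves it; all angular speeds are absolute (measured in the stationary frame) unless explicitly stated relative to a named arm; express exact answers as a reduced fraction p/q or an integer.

class = planetary set [G3 = 35+2·28 = 91; Willis about the carrier]
row 1 (train locked, turned with arm): all members turn x
superposition row 2 [arm held]: sun y, ring −(35/91)·y, arm 0
boundary: total ω_arm = x = 0 and total ω_ring = x − (35/91)·y = 1  ⇒  y = -13/5, x = 0
row 2 ring = −(35/91)·(-13/5) = 1
totals (row 1 + row 2): sun 0 + (-13/5) = -13/5, ring 0 + 1 = 1, arm 0 + 0 = 0
asked cell (row1, sun) = 0

row1: w_G1=0 w_G3=0 w_R=0
row2: w_G1=-13/5 w_G3=1 w_R=0
total: w_G1=-13/5 w_G3=1 w_R=0
asked value: 0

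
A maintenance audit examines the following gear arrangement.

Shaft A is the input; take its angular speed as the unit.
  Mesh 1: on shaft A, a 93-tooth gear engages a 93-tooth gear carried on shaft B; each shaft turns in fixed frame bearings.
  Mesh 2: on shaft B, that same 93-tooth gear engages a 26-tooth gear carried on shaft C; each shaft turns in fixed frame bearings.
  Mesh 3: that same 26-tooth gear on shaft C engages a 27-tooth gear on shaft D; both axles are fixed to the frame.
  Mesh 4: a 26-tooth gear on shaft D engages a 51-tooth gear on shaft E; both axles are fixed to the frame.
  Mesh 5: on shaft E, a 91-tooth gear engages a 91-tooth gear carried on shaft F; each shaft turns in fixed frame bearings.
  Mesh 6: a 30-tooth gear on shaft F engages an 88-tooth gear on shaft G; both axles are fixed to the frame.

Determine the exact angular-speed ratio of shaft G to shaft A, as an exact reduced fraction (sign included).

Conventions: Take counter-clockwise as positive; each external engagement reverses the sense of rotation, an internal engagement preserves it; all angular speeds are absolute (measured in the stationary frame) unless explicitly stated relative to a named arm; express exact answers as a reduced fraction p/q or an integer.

class = fixed-axis compound train [6 meshes; 6 ratios multiply, 6 sense flips]
mesh 1 [93T→93T]: running ratio 1, sense −
mesh 2 [93T→26T]: running ratio 93/26, sense +
mesh 3 [26T→27T]: running ratio 31/9, sense −
mesh 4 [26T→51T]: running ratio 806/459, sense +
mesh 5 [91T→91T]: running ratio 806/459, sense −
mesh 6 [30T→88T]: running ratio 2015/3366, sense +
ω_out/ω_in = 2015/3366

2015/3366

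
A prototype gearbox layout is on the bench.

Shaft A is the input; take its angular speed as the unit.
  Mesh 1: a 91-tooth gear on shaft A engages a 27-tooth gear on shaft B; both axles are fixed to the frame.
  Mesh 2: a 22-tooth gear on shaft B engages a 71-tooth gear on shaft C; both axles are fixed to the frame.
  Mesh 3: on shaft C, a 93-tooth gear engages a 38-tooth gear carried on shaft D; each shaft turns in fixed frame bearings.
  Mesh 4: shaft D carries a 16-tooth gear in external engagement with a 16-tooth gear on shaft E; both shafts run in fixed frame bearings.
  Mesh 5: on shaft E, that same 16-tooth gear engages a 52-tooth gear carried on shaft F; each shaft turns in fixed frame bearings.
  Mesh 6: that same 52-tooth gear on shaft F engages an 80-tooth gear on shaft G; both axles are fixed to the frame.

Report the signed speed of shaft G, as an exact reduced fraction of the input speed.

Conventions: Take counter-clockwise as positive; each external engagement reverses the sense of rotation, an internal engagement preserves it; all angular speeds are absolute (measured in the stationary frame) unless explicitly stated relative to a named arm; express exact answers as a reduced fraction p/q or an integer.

6-mesh fixed-axis compound train (all bearings frame-fixed)
mesh 1 [91T→27T]: |ω|/ω_in = 1×91/27 = 91/27, sense flips to −
mesh 2 [22T→71T]: |ω|/ω_in = (91/27)×22/71 = 2002/1917, sense flips to +
mesh 3 [93T→38T]: |ω|/ω_in = (2002/1917)×93/38 = 31031/12141, sense flips to −
mesh 4 [16T→16T]: |ω|/ω_in = (31031/12141)×16/16 = 31031/12141, sense flips to +
mesh 5 [16T→52T]: |ω|/ω_in = (31031/12141)×16/52 = 9548/12141, sense flips to −
mesh 6 [52T→80T]: |ω|/ω_in = (9548/12141)×52/80 = 31031/60705, sense flips to +
signed output speed (× input speed) = 31031/60705

31031/60705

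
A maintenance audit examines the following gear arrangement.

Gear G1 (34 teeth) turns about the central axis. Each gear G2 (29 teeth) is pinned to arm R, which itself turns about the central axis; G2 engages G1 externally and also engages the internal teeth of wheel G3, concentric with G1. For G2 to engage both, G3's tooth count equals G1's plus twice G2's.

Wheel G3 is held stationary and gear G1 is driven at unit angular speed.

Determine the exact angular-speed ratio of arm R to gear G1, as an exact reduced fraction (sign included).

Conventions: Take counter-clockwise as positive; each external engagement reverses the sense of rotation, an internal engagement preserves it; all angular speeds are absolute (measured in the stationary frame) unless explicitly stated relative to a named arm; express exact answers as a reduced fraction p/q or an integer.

topology: planetary set — G1 34T / G2 29T / G3 92T, arm = carrier (Willis)
ring teeth: 34 + 2·29 = 92
34(ω_sun−ω_arm) = −92(ω_ring−ω_arm),  ω_ring = 0, ω_sun = 1
34(1−ω_arm) = −92(0−ω_arm)  ⇒  126·ω_arm = 34  ⇒  ω_arm = 17/63
ω_out/ω_in = 17/63

17/63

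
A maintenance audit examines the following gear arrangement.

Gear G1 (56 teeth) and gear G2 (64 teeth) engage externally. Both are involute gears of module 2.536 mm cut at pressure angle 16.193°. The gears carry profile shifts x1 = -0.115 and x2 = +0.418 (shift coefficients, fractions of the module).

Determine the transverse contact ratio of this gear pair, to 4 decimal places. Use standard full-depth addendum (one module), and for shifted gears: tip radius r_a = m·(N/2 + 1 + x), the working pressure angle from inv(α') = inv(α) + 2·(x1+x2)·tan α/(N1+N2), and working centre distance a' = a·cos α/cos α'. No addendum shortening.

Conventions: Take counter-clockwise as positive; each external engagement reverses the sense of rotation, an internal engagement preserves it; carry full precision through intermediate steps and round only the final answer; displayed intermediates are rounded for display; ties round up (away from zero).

1.9625

single-mesh involute tooth geometry (56T engaging 64T at module 2.536)
base radii: r_b1 = 68.190954, r_b2 = 77.932519
tip radii: r_a1 = 73.252360, r_a2 = 84.748048
inv(α') = inv(16.193°) + 2·(-0.115+0.418)·tan α/(56+64) = 0.00923970  ⇒  α' = 17.13072°
a' = a·cos α / cos α' = 152.1600·cos 16.193°/cos 17.13072° = 152.907162
action lengths: √(r_a1²−r_b1²) = 26.756346, √(r_a2²−r_b2²) = 33.297960
base pitch p_b = π·m·cos α = 7.651007
CR = (26.756346 + 33.297960 − 152.907162·sin 17.13072°)/7.651007 = 1.962499
contact ratio ≈ 1.9625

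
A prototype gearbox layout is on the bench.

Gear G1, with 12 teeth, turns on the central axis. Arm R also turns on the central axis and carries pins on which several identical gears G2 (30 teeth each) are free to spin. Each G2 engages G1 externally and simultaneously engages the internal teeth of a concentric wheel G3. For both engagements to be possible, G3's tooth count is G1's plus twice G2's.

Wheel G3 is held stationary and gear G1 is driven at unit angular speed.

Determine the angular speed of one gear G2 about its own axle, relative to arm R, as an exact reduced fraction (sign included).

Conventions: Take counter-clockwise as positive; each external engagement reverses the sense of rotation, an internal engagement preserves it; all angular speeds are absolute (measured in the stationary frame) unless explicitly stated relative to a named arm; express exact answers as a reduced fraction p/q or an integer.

-12/35

class = planetary set [G3 = 12+2·30 = 72; Willis about the carrier]
ring teeth: 12 + 2·30 = 72
12(ω_sun−ω_arm) = −72(ω_ring−ω_arm),  ω_ring = 0, ω_sun = 1
12(1−ω_arm) = −72(0−ω_arm)  ⇒  84·ω_arm = 12  ⇒  ω_arm = 1/7
sun–planet mesh: 12·(1−1/7) = −30·(ω_p−ω_arm)  ⇒  ω_p−ω_arm = -12/35
exact speed ratio = -12/35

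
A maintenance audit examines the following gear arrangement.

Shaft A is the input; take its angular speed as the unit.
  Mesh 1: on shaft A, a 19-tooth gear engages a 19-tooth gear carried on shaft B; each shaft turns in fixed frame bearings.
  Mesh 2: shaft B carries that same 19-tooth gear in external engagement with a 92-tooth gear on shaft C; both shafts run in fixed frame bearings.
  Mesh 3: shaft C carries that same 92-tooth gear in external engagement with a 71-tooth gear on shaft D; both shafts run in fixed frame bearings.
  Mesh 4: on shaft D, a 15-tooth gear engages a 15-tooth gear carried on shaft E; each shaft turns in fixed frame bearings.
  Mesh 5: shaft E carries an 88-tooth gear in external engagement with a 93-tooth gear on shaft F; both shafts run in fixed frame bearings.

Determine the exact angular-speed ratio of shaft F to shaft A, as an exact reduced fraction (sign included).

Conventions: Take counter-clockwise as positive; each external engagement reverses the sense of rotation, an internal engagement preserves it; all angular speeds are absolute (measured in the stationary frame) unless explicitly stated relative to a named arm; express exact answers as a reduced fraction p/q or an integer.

-1672/6603

class = fixed-axis compound train [5 meshes; 5 ratios multiply, 5 sense flips]
mesh 1 [19T→19T]: running ratio 1, sense −
mesh 2 [19T→92T]: running ratio 19/92, sense +
mesh 3 [92T→71T]: running ratio 19/71, sense −
mesh 4 [15T→15T]: running ratio 19/71, sense +
mesh 5 [88T→93T]: running ratio 1672/6603, sense −
ω_out/ω_in = -1672/6603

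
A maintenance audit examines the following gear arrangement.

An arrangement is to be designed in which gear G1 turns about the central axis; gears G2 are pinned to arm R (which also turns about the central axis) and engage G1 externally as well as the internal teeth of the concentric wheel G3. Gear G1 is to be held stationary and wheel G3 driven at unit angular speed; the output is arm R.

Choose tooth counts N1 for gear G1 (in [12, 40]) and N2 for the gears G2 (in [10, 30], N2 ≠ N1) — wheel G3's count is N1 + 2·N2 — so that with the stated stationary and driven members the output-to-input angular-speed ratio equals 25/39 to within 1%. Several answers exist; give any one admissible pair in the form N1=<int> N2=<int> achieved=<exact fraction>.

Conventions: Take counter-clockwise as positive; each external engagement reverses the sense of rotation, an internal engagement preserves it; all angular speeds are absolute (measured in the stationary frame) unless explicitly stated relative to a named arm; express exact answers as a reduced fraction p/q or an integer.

N1=28 N2=11 achieved=25/39

topology: planetary set — design target 25/39, arm = carrier (Willis)
Willis with ω_sun = 0: ω_arm/ω_ring = N3/(N1+N3); set equal to 25/39  ⇒  N3/N1 = (25/39)/(1 − 25/39) = 25/14
N3 = N1 + 2·N2  ⇒  N2/N1 = (N3/N1 − 1)/2 = (25/14 − 1)/2 = 11/28
smallest multiple with N1 ≥ 12 and N2 ≥ 10: k = 1  ⇒  N1 = 1·28 = 28, N2 = 1·11 = 11 (N1 ≤ 40, N2 ≤ 30, N2 ≠ N1 ✓), N3 = 28 + 2·11 = 50
check: N3/(N1+N3) with N1 = 28, N3 = 50 gives 25/39; |achieved − target| = 0 ≤ 1/156 ✓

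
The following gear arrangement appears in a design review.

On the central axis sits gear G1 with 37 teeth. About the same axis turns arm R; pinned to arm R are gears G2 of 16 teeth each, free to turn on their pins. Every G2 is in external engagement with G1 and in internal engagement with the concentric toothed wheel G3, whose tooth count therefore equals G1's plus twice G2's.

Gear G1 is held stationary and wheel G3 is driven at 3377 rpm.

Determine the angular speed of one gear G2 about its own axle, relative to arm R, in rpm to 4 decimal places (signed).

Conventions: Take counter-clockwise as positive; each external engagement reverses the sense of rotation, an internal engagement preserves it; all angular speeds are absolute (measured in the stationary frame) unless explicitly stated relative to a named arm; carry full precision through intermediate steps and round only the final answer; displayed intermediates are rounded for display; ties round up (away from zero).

+5083.4204 rpm

class = planetary set [G3 = 37+2·16 = 69; Willis about the carrier]
normalise by the input: solve with ω_ring = 1, then scale by 3377 rpm
ring teeth: 37 + 2·16 = 69
37(ω_sun−ω_arm) = −69(ω_ring−ω_arm),  ω_sun = 0, ω_ring = 1
37(0−ω_arm) = −69(1−ω_arm)  ⇒  106·ω_arm = 69  ⇒  ω_arm = 69/106
sun–planet mesh: 37·(0−69/106) = −16·(ω_p−ω_arm)  ⇒  ω_p−ω_arm = 2553/1696
scale: ω_p−ω_arm = 2553/1696 × 3377 rpm = +5083.4204 rpm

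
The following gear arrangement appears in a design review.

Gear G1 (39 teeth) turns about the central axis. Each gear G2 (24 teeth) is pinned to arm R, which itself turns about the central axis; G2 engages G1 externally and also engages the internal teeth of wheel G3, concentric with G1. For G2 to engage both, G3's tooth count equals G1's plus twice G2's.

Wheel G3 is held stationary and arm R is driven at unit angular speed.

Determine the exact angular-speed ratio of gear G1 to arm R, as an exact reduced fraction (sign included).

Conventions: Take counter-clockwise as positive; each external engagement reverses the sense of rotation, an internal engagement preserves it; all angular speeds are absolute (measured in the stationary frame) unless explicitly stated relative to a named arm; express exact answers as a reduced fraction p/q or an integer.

42/13

recognized (axles ride arm R): planetary set, 39/24/87 teeth
ring teeth: 39 + 2·24 = 87
39(ω_sun−ω_arm) = −87(ω_ring−ω_arm),  ω_ring = 0, ω_arm = 1
ω_sun = 1 − (87/39)(0−1) = 42/13
ω_out/ω_in = 42/13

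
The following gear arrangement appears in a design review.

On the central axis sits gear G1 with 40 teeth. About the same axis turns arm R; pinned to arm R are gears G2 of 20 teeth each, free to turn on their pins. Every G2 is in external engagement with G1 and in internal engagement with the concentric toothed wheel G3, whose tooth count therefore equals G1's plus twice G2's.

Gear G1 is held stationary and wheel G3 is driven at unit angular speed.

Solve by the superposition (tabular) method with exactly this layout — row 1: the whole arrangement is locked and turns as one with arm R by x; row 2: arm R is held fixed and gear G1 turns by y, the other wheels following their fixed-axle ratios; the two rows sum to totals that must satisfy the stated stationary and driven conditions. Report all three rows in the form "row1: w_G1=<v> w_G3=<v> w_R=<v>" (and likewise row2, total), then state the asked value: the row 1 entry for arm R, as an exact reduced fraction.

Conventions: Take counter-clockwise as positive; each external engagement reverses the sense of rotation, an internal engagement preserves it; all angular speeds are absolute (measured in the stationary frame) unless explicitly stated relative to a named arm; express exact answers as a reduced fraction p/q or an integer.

row1: w_G1=2/3 w_G3=2/3 w_R=2/3
row2: w_G1=-2/3 w_G3=1/3 w_R=0
total: w_G1=0 w_G3=1 w_R=2/3
asked value: 2/3

planetary set (40T centre, 20T on arm, 80T internal) — Willis relation
row 1 (train locked, turned with arm): all members turn x
superposition row 2 [arm held]: sun y, ring −(40/80)·y, arm 0
boundary: total ω_sun = x + y = 0 and total ω_ring = x − (40/80)·y = 1  ⇒  y = -2/3, x = 2/3
row 2 ring = −(40/80)·(-2/3) = 1/3
totals (row 1 + row 2): sun 2/3 + (-2/3) = 0, ring 2/3 + 1/3 = 1, arm 2/3 + 0 = 2/3
asked cell (row1, arm) = 2/3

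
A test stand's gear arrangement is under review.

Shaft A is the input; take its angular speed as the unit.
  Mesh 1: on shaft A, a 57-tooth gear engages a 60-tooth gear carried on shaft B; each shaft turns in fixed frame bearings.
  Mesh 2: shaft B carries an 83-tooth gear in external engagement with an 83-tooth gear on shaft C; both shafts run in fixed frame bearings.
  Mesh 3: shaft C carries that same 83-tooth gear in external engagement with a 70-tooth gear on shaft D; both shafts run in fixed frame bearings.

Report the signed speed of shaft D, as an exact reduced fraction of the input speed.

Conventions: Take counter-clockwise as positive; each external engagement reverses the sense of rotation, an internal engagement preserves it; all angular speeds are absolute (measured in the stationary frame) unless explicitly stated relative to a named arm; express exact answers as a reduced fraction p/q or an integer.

-1577/1400

3-mesh fixed-axis compound train (all bearings frame-fixed)
mesh 1 [57T→60T]: |ω|/ω_in = 1×57/60 = 19/20, sense flips to −
mesh 2 [83T→83T]: |ω|/ω_in = (19/20)×83/83 = 19/20, sense flips to +
mesh 3 [83T→70T]: |ω|/ω_in = (19/20)×83/70 = 1577/1400, sense flips to −
signed output speed (× input speed) = -1577/1400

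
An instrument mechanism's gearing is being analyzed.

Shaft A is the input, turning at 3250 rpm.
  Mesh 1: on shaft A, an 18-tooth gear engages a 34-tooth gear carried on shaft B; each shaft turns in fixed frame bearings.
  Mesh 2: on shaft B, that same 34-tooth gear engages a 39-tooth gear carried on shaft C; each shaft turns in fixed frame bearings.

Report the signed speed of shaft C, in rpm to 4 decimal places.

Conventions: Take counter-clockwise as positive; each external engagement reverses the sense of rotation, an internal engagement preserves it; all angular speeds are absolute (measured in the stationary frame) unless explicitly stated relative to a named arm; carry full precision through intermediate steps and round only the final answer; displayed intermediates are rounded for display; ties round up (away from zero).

+1500.0000 rpm

class = fixed-axis compound train [2 meshes; 2 ratios multiply, 2 sense flips]
mesh 1 [18T→34T]: ω = 3250.0000×18/34 = 1720.5882 rpm, sense flips to −
mesh 2 [34T→39T]: ω = 1720.5882×34/39 = 1500.0000 rpm, sense flips to +
signed output speed = +1500.0000 rpm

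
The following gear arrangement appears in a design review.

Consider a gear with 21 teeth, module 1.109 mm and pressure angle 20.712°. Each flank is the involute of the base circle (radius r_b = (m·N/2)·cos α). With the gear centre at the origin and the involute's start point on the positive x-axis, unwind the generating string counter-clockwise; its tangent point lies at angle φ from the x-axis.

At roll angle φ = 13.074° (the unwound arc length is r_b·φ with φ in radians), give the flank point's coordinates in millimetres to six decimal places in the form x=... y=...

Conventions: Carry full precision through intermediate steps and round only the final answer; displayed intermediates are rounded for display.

x=11.171796 y=0.042912

class = single-mesh tooth geometry [base-circle involute, m = 1.109, 21T]
pitch radius r_p = m·N/2 = 1.109·21/2 = 11.644500
base radius r_b = r_p·cos α = 11.644500·cos 20.712° = 10.891916
roll angle φ = 13.074° = 0.22818435 rad
x = r_b·(cos φ + φ·sin φ) = 11.171796
y = r_b·(sin φ − φ·cos φ) = 0.042912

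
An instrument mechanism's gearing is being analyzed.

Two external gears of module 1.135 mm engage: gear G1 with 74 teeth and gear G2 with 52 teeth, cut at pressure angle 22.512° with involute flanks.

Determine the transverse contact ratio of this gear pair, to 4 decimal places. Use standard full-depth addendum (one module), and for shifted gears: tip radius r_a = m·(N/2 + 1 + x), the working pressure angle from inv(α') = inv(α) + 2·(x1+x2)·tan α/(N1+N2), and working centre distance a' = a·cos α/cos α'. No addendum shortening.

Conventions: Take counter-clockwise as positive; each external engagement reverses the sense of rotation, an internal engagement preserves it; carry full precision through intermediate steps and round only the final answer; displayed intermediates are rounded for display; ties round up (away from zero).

1.6592

topology: single-mesh involute geometry — m = 1.135, 74T/52T pair
base radii: r_b1 = 38.794954, r_b2 = 27.261319
tip radii: r_a1 = 43.130000, r_a2 = 30.645000
no profile shift: α' = α, a' = a
action lengths: √(r_a1²−r_b1²) = 18.845382, √(r_a2²−r_b2²) = 13.997732
base pitch p_b = π·m·cos α = 3.293998
CR = (18.845382 + 13.997732 − 71.505000·sin 22.51200°)/3.293998 = 1.659230
contact ratio ≈ 1.6592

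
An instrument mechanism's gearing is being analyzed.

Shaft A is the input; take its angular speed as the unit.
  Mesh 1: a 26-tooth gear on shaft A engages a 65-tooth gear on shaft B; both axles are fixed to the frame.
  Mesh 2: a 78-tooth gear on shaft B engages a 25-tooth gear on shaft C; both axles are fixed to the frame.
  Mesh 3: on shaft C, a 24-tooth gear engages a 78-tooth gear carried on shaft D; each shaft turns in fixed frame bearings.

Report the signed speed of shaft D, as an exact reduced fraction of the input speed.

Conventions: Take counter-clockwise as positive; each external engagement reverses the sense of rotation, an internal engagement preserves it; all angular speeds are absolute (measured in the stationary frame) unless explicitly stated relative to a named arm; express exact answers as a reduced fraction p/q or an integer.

-48/125

3-mesh fixed-axis compound train (all bearings frame-fixed)
mesh 1 [26T→65T]: |ω|/ω_in = 1×26/65 = 2/5, sense flips to −
mesh 2 [78T→25T]: |ω|/ω_in = (2/5)×78/25 = 156/125, sense flips to +
mesh 3 [24T→78T]: |ω|/ω_in = (156/125)×24/78 = 48/125, sense flips to −
signed output speed (× input speed) = -48/125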